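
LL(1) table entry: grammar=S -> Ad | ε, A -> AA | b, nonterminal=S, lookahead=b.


For [S, b]: 'b' ∈ FIRST(Ad)
Entry: S -> Ad


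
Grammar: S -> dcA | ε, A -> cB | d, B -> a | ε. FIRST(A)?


Per alternative of A: FIRST(cB) = {c}; FIRST(d) = {d}
FIRST(A) = {c, d}


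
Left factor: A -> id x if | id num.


Common prefix: 'id'
Factored: A -> id A', A' -> x if | num


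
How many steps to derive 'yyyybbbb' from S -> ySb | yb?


Derivation: S => ySb => yySbb => yyySbbb => yyyybbbb
Steps: 4


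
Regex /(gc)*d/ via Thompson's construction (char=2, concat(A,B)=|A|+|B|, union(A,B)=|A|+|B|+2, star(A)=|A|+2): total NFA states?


Syntax tree has 3 char leaf(s), 0 union(s), 1 star(s)
chars contribute 3×2 = 6; each union adds +2; each star adds +2
Total: 6 + 0 + 2 = 8 states


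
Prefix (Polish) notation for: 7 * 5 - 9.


left-to-right (same/higher precedence on left): tree is (- (* 7 5) 9)
Prefix: - * 7 5 9


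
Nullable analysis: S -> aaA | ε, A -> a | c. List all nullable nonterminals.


A nonterminal is nullable iff some alternative derives ε (directly, or every symbol in it is nullable)
Nullable: {S}


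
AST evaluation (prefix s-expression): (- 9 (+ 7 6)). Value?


Evaluate inner: (+ 7 6) = 13
Evaluate root: (- 9 13) = -4
Result: -4


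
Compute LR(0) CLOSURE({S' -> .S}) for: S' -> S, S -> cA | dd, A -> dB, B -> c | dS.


Start: S' -> .S
For each item with dot before a nonterminal B, add B -> .γ for every B-production
Closure: [S' -> .S, S -> .cA, S -> .dd]


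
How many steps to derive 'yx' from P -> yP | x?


Derivation: P => yP => yx
Steps: 2


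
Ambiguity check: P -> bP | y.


right-linear, alternatives start with distinct terminals 'b' vs 'y': unique leftmost derivation
Unambiguous


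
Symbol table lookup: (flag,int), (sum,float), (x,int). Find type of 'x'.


Lookup 'x' → type int


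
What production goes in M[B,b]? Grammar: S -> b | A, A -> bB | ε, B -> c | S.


For [B, b]: 'b' ∈ FIRST(S)
Entry: B -> S


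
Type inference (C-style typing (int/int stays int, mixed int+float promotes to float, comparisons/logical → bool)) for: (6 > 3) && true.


Operand types: bool && bool
Rule: logical operators take bool operands and yield bool
Result type: bool


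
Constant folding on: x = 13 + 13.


13 + 13 = 26 at compile time
Optimized: x = 26


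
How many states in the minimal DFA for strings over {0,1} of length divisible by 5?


Track length mod 5: states 0..4, accept at 0
Minimal DFA: 5 states


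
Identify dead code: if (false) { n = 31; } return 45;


condition is constant false, so the whole block is unreachable
Dead: 'if (false) { n = 31; }'


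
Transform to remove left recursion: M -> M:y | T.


Left-recursive alternatives: M:y; non-recursive: T
Introduce M': M -> TM', M' -> :yM' | ε


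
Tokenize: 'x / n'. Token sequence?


Scan left to right, longest-match per lexeme
Tokens: ID(x), OP(/), ID(n)


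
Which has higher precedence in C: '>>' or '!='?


'>>' is shift (level 8); '!=' is equality (level 6)
Higher level binds tighter
'>>' has higher precedence than '!='


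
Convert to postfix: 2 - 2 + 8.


Left to right (same or higher precedence on left)
Postfix: 2 2 - 8 +


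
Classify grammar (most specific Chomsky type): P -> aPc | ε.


Single nonterminal LHS, but a^n c^n is not regular
Classification: Type 2 (Context-Free)


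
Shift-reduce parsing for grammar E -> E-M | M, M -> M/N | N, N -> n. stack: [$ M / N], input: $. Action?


handle 'M/N' on top
Action: reduce (M -> M/N)


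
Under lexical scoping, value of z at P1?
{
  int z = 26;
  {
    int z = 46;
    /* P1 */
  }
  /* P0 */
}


z declared in the same block as P1
z = 46


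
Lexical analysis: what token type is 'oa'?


Pattern: letter/underscore followed by alphanumerics, not a keyword
Type: IDENTIFIER


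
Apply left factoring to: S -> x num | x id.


Common prefix: 'x'
Factored: S -> x S', S' -> num | id


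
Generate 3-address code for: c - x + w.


Break into single-operator statements:
t1 = c - x
t2 = t1 + w


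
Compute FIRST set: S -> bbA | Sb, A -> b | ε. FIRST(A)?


Per alternative of A: FIRST(b) = {b}; FIRST(ε) = {ε}
FIRST(A) = {b, ε}


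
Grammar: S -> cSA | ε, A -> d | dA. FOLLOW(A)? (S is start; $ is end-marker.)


$ ∈ FOLLOW(S). For each A -> αBβ: add FIRST(β)\{ε} to FOLLOW(B); if β nullable, add FOLLOW(A).
FOLLOW(A) = {$, d}


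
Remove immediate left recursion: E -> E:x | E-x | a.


Left-recursive alternatives: E:x, E-x; non-recursive: a
Introduce E': E -> aE', E' -> :xE' | -xE' | ε


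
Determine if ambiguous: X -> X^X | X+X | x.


'x^x+x' has two parse trees (no precedence encoded between ^ and +)
Ambiguous


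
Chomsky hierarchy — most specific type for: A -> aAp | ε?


Single nonterminal LHS, but a^n p^n is not regular
Classification: Type 2 (Context-Free)


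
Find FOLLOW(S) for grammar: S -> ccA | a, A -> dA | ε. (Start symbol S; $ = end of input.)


$ ∈ FOLLOW(S). For each A -> αBβ: add FIRST(β)\{ε} to FOLLOW(B); if β nullable, add FOLLOW(A).
FOLLOW(S) = {$}


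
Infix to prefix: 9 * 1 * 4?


left-to-right (same/higher precedence on left): tree is (* (* 9 1) 4)
Prefix: * * 9 1 4


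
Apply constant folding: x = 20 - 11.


20 - 11 = 9 at compile time
Optimized: x = 9


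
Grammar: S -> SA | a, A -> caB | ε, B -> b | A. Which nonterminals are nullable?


A nonterminal is nullable iff some alternative derives ε (directly, or every symbol in it is nullable)
Nullable: {A, B}


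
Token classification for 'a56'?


Pattern: letter/underscore followed by alphanumerics, not a keyword
Type: IDENTIFIER


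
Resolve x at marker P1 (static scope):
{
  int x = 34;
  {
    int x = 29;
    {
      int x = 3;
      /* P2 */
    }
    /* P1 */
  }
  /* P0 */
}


x declared in the same block as P1
x = 29


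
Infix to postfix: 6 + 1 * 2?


* has higher precedence, evaluate 1*2 first
Postfix: 6 1 2 * +


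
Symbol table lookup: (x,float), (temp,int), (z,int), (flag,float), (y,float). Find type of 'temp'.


Lookup 'temp' → type int


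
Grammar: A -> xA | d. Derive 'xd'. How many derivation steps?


Derivation: A => xA => xd
Steps: 2


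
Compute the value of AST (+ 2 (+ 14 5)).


Evaluate inner: (+ 14 5) = 19
Evaluate root: (+ 2 19) = 21
Result: 21


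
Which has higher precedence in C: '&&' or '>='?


'>=' is relational (level 7); '&&' is logical AND (level 2)
Higher level binds tighter
'>=' has higher precedence than '&&'


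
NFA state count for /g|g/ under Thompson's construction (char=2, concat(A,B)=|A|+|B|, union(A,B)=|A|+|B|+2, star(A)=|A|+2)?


Syntax tree has 2 char leaf(s), 1 union(s), 0 star(s)
chars contribute 2×2 = 4; each union adds +2; each star adds +2
Total: 4 + 2 + 0 = 6 states


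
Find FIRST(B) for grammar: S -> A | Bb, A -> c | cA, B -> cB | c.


Per alternative of B: FIRST(cB) = {c}; FIRST(c) = {c}
FIRST(B) = {c}


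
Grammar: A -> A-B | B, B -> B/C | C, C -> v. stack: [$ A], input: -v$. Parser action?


shift '-' to continue A -> A-B
Action: shift


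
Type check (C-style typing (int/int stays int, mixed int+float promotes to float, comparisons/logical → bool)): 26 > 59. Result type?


Operand types: int > int
Rule: comparison yields bool
Result type: bool


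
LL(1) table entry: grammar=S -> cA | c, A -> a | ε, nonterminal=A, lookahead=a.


For [A, a]: 'a' ∈ FIRST(a)
Entry: A -> a


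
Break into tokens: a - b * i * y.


Scan left to right, longest-match per lexeme
Tokens: ID(a), OP(-), ID(b), OP(*), ID(i), OP(*), ID(y)


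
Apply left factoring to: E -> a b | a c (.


Common prefix: 'a'
Factored: E -> a E', E' -> b | c (


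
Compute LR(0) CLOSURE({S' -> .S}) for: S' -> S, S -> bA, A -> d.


Start: S' -> .S
For each item with dot before a nonterminal B, add B -> .γ for every B-production
Closure: [S' -> .S, S -> .bA]


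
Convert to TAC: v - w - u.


Break into single-operator statements:
t1 = v - w
t2 = t1 - u


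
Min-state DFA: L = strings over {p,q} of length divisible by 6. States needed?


Track length mod 6: states 0..5, accept at 0
Minimal DFA: 6 states


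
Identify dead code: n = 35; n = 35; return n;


first assignment to n is overwritten before any read
Dead: 'n = 35'


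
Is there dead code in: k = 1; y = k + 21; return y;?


k is read by y's definition; y is returned
No dead code


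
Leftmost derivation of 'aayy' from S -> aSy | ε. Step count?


Derivation: S => aSy => aaSyy => aayy
Steps: 3


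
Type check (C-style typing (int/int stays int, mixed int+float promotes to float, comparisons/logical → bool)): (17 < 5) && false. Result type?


Operand types: bool && bool
Rule: logical operators take bool operands and yield bool
Result type: bool


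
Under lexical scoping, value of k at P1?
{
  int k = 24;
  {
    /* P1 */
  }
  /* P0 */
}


P1's block does not declare k; resolves to the enclosing declaration at depth 0
k = 24


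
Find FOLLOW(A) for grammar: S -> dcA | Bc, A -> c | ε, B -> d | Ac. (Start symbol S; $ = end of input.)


$ ∈ FOLLOW(S). For each A -> αBβ: add FIRST(β)\{ε} to FOLLOW(B); if β nullable, add FOLLOW(A).
FOLLOW(A) = {$, c}


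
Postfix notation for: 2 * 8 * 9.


Left to right (same or higher precedence on left)
Postfix: 2 8 * 9 *


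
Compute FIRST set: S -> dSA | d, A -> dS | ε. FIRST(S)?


Per alternative of S: FIRST(dSA) = {d}; FIRST(d) = {d}
FIRST(S) = {d}


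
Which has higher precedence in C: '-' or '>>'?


'-' is additive (level 9); '>>' is shift (level 8)
Higher level binds tighter
'-' has higher precedence than '>>'


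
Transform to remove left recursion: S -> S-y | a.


Left-recursive alternatives: S-y; non-recursive: a
Introduce S': S -> aS', S' -> -yS' | ε


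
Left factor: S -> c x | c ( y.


Common prefix: 'c'
Factored: S -> c S', S' -> x | ( y


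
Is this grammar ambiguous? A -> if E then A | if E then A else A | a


dangling else: 'if E then if E then a else a' parses two ways
Ambiguous


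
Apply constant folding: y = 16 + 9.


16 + 9 = 25 at compile time
Optimized: y = 25


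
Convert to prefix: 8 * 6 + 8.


left-to-right (same/higher precedence on left): tree is (+ (* 8 6) 8)
Prefix: + * 8 6 8


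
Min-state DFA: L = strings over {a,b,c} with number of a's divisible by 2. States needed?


Track (count of a) mod 2: states 0..1, accept at 0
Minimal DFA: 2 states


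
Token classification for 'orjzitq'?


Pattern: letter/underscore followed by alphanumerics, not a keyword
Type: IDENTIFIER


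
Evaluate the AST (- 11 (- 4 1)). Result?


Evaluate inner: (- 4 1) = 3
Evaluate root: (- 11 3) = 8
Result: 8


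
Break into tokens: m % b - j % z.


Scan left to right, longest-match per lexeme
Tokens: ID(m), OP(%), ID(b), OP(-), ID(j), OP(%), ID(z)


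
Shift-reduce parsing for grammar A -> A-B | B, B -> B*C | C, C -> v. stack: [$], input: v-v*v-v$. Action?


no handle on stack; shift 'v'
Action: shift


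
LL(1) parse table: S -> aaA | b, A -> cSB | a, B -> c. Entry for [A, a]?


For [A, a]: 'a' ∈ FIRST(a)
Entry: A -> a


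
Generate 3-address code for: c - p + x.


Break into single-operator statements:
t1 = c - p
t2 = t1 + x


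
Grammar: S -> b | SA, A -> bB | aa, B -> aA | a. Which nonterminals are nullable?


A nonterminal is nullable iff some alternative derives ε (directly, or every symbol in it is nullable)
Nullable: {}


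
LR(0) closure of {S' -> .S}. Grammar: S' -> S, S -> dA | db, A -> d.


Start: S' -> .S
For each item with dot before a nonterminal B, add B -> .γ for every B-production
Closure: [S' -> .S, S -> .dA, S -> .db]


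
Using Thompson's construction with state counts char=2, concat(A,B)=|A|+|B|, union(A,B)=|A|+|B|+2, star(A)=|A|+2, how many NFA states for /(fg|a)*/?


Syntax tree has 3 char leaf(s), 1 union(s), 1 star(s)
chars contribute 3×2 = 6; each union adds +2; each star adds +2
Total: 6 + 2 + 2 = 10 states


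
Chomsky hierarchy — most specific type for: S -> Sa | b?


Left-linear: every RHS is a terminal or one nonterminal followed by a terminal
Classification: Type 3 (Regular)


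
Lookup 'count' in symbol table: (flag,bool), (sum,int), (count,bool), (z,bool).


Lookup 'count' → type bool


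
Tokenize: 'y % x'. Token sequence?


Scan left to right, longest-match per lexeme
Tokens: ID(y), OP(%), ID(x)


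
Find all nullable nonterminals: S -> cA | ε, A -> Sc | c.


A nonterminal is nullable iff some alternative derives ε (directly, or every symbol in it is nullable)
Nullable: {S}


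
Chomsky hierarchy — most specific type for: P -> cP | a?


Right-linear: every RHS is a terminal or a terminal followed by one nonterminal
Classification: Type 3 (Regular)


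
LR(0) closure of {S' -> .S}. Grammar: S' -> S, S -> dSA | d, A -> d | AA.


Start: S' -> .S
For each item with dot before a nonterminal B, add B -> .γ for every B-production
Closure: [S' -> .S, S -> .dSA, S -> .d]


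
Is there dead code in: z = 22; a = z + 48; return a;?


z is read by a's definition; a is returned
No dead code


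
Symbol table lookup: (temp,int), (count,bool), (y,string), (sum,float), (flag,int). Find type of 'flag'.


Lookup 'flag' → type int


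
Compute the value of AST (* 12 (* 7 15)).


Evaluate inner: (* 7 15) = 105
Evaluate root: (* 12 105) = 1260
Result: 1260


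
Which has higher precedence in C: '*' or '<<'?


'*' is multiplicative (level 10); '<<' is shift (level 8)
Higher level binds tighter
'*' has higher precedence than '<<'


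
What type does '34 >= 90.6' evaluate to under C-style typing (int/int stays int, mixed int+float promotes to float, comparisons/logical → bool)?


Operand types: int >= float
Rule: comparison yields bool
Result type: bool


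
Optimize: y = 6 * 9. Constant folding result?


6 * 9 = 54 at compile time
Optimized: y = 54


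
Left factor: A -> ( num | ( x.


Common prefix: '('
Factored: A -> ( A', A' -> num | x


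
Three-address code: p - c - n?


Break into single-operator statements:
t1 = p - c
t2 = t1 - n


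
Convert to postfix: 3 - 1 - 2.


Left to right (same or higher precedence on left)
Postfix: 3 1 - 2 -


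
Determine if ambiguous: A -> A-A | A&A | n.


'n-n&n' has two parse trees (no precedence encoded between - and &)
Ambiguous


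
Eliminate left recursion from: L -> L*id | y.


Left-recursive alternatives: L*id; non-recursive: y
Introduce L': L -> yL', L' -> *idL' | ε


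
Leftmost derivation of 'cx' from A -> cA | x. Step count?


Derivation: A => cA => cx
Steps: 2


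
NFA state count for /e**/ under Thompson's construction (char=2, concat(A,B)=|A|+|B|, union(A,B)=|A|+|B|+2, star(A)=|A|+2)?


Syntax tree has 1 char leaf(s), 0 union(s), 2 star(s)
chars contribute 1×2 = 2; each union adds +2; each star adds +2
Total: 2 + 0 + 4 = 6 states


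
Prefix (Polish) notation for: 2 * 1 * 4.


left-to-right (same/higher precedence on left): tree is (* (* 2 1) 4)
Prefix: * * 2 1 4


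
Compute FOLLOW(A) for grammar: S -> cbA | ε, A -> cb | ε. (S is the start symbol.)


$ ∈ FOLLOW(S). For each A -> αBβ: add FIRST(β)\{ε} to FOLLOW(B); if β nullable, add FOLLOW(A).
FOLLOW(A) = {$}


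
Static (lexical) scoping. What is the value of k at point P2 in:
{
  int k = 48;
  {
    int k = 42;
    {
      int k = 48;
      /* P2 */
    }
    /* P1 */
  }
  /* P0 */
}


k declared in the same block as P2
k = 48


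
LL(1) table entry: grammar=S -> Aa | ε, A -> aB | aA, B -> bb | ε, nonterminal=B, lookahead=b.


For [B, b]: 'b' ∈ FIRST(bb)
Entry: B -> bb


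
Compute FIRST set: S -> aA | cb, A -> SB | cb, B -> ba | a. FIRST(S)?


Per alternative of S: FIRST(aA) = {a}; FIRST(cb) = {c}
FIRST(S) = {a, c}


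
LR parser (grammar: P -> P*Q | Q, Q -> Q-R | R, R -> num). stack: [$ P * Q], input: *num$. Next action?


handle 'P*Q' on top; lookahead ∈ FOLLOW(P) = {*, $}
Action: reduce (P -> P*Q)


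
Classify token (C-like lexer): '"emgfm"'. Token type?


Pattern: double-quoted sequence
Type: STRING_LITERAL


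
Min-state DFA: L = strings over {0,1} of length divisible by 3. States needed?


Track length mod 3: states 0..2, accept at 0
Minimal DFA: 3 states


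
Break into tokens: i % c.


Scan left to right, longest-match per lexeme
Tokens: ID(i), OP(%), ID(c)


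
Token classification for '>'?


Pattern: operator symbol
Type: OPERATOR


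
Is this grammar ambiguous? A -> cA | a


right-linear, alternatives start with distinct terminals 'c' vs 'a': unique leftmost derivation
Unambiguous


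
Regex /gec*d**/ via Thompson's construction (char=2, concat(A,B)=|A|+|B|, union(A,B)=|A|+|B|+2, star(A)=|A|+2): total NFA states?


Syntax tree has 4 char leaf(s), 0 union(s), 3 star(s)
chars contribute 4×2 = 8; each union adds +2; each star adds +2
Total: 8 + 0 + 6 = 14 states


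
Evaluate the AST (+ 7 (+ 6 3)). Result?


Evaluate inner: (+ 6 3) = 9
Evaluate root: (+ 7 9) = 16
Result: 16


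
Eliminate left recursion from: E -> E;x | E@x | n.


Left-recursive alternatives: E;x, E@x; non-recursive: n
Introduce E': E -> nE', E' -> ;xE' | @xE' | ε


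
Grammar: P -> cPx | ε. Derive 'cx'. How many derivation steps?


Derivation: P => cPx => cx
Steps: 2


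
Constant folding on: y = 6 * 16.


6 * 16 = 96 at compile time
Optimized: y = 96


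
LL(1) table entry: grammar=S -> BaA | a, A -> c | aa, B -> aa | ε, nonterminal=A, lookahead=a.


For [A, a]: 'a' ∈ FIRST(aa)
Entry: A -> aa


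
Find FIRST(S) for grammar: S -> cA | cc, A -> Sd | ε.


Per alternative of S: FIRST(cA) = {c}; FIRST(cc) = {c}
FIRST(S) = {c}


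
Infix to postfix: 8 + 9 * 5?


* has higher precedence, evaluate 9*5 first
Postfix: 8 9 5 * +


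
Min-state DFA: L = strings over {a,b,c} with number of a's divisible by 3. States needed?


Track (count of a) mod 3: states 0..2, accept at 0
Minimal DFA: 3 states


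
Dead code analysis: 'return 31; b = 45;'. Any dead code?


statement follows a return and is unreachable
Dead: 'b = 45'


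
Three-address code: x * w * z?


Break into single-operator statements:
t1 = x * w
t2 = t1 * z


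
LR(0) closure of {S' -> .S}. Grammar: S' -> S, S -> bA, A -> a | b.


Start: S' -> .S
For each item with dot before a nonterminal B, add B -> .γ for every B-production
Closure: [S' -> .S, S -> .bA]


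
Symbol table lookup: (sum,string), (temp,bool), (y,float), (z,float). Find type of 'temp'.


Lookup 'temp' → type bool


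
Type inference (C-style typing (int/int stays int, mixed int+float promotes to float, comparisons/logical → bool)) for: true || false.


Operand types: bool || bool
Rule: logical operators take bool operands and yield bool
Result type: bool


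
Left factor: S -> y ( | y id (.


Common prefix: 'y'
Factored: S -> y S', S' -> ( | id (


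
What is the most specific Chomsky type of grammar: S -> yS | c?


Right-linear: every RHS is a terminal or a terminal followed by one nonterminal
Classification: Type 3 (Regular)


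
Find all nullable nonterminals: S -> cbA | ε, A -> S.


A nonterminal is nullable iff some alternative derives ε (directly, or every symbol in it is nullable)
Nullable: {A, S}


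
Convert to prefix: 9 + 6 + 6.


left-to-right (same/higher precedence on left): tree is (+ (+ 9 6) 6)
Prefix: + + 9 6 6


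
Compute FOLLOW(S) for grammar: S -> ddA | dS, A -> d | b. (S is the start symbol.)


$ ∈ FOLLOW(S). For each A -> αBβ: add FIRST(β)\{ε} to FOLLOW(B); if β nullable, add FOLLOW(A).
FOLLOW(S) = {$}


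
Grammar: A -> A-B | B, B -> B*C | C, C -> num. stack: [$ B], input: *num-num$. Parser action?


shift '*' to continue B -> B*C
Action: shift


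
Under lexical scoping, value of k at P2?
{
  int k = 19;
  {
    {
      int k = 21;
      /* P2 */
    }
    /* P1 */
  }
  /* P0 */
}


k declared in the same block as P2
k = 21


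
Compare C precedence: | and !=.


'!=' is equality (level 6); '|' is bitwise OR (level 3)
Higher level binds tighter
'!=' has higher precedence than '|'


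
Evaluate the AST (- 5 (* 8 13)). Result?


Evaluate inner: (* 8 13) = 104
Evaluate root: (- 5 104) = -99
Result: -99


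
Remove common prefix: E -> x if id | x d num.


Common prefix: 'x'
Factored: E -> x E', E' -> if id | d num


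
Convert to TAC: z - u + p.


Break into single-operator statements:
t1 = z - u
t2 = t1 + p


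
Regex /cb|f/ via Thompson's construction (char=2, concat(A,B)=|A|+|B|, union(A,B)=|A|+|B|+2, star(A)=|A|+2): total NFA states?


Syntax tree has 3 char leaf(s), 1 union(s), 0 star(s)
chars contribute 3×2 = 6; each union adds +2; each star adds +2
Total: 6 + 2 + 0 = 8 states


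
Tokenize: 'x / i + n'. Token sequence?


Scan left to right, longest-match per lexeme
Tokens: ID(x), OP(/), ID(i), OP(+), ID(n)


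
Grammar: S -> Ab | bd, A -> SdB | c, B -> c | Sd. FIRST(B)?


Per alternative of B: FIRST(c) = {c}; FIRST(Sd) = {b, c}
FIRST(B) = {b, c}


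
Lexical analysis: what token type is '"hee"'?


Pattern: double-quoted sequence
Type: STRING_LITERAL


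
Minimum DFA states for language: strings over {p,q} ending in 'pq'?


Track the longest suffix of input matching a prefix of 'pq': 3 classes (prefixes of length 0..2)
Minimal DFA: 3 states


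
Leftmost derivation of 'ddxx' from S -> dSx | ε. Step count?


Derivation: S => dSx => ddSxx => ddxx
Steps: 3


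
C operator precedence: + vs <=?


'+' is additive (level 9); '<=' is relational (level 7)
Higher level binds tighter
'+' has higher precedence than '<='


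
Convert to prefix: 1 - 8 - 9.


left-to-right (same/higher precedence on left): tree is (- (- 1 8) 9)
Prefix: - - 1 8 9


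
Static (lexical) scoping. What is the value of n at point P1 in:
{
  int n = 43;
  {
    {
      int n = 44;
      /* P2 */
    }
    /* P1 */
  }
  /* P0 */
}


P1's block does not declare n; resolves to the enclosing declaration at depth 0
n = 43


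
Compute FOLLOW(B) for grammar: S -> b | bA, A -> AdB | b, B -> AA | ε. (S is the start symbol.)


$ ∈ FOLLOW(S). For each A -> αBβ: add FIRST(β)\{ε} to FOLLOW(B); if β nullable, add FOLLOW(A).
FOLLOW(B) = {$, b, d}


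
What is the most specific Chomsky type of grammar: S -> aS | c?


Right-linear: every RHS is a terminal or a terminal followed by one nonterminal
Classification: Type 3 (Regular)


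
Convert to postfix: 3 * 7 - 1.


Left to right (same or higher precedence on left)
Postfix: 3 7 * 1 -


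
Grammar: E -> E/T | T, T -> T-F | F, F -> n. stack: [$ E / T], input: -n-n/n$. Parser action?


'-' can extend T; shift to build T -> T-F
Action: shift


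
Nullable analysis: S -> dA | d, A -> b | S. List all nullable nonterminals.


A nonterminal is nullable iff some alternative derives ε (directly, or every symbol in it is nullable)
Nullable: {}


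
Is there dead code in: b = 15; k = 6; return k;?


b is assigned but never read
Dead: 'b = 15'


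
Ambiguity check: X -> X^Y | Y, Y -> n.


precedence layered via separate nonterminal Y: deterministic
Unambiguous


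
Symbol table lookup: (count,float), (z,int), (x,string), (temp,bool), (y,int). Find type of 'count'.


Lookup 'count' → type float


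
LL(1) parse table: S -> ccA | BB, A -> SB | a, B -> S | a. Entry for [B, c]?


For [B, c]: 'c' ∈ FIRST(S)
Entry: B -> S


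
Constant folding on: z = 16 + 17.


16 + 17 = 33 at compile time
Optimized: z = 33


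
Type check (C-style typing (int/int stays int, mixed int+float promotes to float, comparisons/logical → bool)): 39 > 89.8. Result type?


Operand types: int > float
Rule: comparison yields bool
Result type: bool


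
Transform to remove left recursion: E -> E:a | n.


Left-recursive alternatives: E:a; non-recursive: n
Introduce E': E -> nE', E' -> :aE' | ε


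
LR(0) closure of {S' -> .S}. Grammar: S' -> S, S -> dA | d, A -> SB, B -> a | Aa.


Start: S' -> .S
For each item with dot before a nonterminal B, add B -> .γ for every B-production
Closure: [S' -> .S, S -> .dA, S -> .d]


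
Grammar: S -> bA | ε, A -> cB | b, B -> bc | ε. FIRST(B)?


Per alternative of B: FIRST(bc) = {b}; FIRST(ε) = {ε}
FIRST(B) = {b, ε}


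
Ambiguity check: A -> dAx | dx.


balanced d^n…x^n: each string has a unique parse
Unambiguous


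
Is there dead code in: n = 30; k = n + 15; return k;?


n is read by k's definition; k is returned
No dead code


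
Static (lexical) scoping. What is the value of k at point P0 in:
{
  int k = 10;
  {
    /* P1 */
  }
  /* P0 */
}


k declared in the same block as P0
k = 10


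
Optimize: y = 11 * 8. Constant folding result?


11 * 8 = 88 at compile time
Optimized: y = 88


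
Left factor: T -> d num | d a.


Common prefix: 'd'
Factored: T -> d T', T' -> num | a


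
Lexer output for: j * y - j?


Scan left to right, longest-match per lexeme
Tokens: ID(j), OP(*), ID(y), OP(-), ID(j)


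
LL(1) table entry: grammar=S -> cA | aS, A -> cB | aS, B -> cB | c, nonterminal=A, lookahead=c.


For [A, c]: 'c' ∈ FIRST(cB)
Entry: A -> cB


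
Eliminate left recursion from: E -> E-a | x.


Left-recursive alternatives: E-a; non-recursive: x
Introduce E': E -> xE', E' -> -aE' | ε


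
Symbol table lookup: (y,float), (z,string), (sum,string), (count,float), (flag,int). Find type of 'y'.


Lookup 'y' → type float


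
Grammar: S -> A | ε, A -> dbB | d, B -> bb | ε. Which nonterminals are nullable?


A nonterminal is nullable iff some alternative derives ε (directly, or every symbol in it is nullable)
Nullable: {B, S}


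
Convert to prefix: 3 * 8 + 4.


left-to-right (same/higher precedence on left): tree is (+ (* 3 8) 4)
Prefix: + * 3 8 4


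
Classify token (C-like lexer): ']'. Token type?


Pattern: delimiter/punctuation
Type: PUNCTUATION


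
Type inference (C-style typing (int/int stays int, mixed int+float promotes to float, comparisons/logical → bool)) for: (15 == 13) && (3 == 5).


Operand types: bool && bool
Rule: logical operators take bool operands and yield bool
Result type: bool


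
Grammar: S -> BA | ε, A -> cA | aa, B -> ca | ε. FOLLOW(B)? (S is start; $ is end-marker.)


$ ∈ FOLLOW(S). For each A -> αBβ: add FIRST(β)\{ε} to FOLLOW(B); if β nullable, add FOLLOW(A).
FOLLOW(B) = {a, c}


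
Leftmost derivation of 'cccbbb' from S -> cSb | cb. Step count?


Derivation: S => cSb => ccSbb => cccbbb
Steps: 3


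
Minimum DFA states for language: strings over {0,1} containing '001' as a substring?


KMP-style automaton: 3 progress states + 1 absorbing accept = 4
Minimal DFA: 4 states


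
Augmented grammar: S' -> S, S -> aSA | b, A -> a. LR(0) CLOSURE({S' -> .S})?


Start: S' -> .S
For each item with dot before a nonterminal B, add B -> .γ for every B-production
Closure: [S' -> .S, S -> .aSA, S -> .b]


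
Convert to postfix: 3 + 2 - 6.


Left to right (same or higher precedence on left)
Postfix: 3 2 + 6 -


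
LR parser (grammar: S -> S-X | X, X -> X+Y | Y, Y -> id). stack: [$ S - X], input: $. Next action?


handle 'S-X' on top; lookahead ∈ FOLLOW(S) = {-, $}
Action: reduce (S -> S-X)


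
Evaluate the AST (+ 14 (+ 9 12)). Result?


Evaluate inner: (+ 9 12) = 21
Evaluate root: (+ 14 21) = 35
Result: 35


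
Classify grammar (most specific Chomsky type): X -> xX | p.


Right-linear: every RHS is a terminal or a terminal followed by one nonterminal
Classification: Type 3 (Regular)


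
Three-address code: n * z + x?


Break into single-operator statements:
t1 = n * z
t2 = t1 + x


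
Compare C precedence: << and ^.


'<<' is shift (level 8); '^' is bitwise XOR (level 4)
Higher level binds tighter
'<<' has higher precedence than '^'


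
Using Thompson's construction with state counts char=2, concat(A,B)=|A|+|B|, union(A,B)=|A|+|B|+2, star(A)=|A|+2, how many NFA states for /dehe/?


Syntax tree has 4 char leaf(s), 0 union(s), 0 star(s)
chars contribute 4×2 = 8; each union adds +2; each star adds +2
Total: 8 + 0 + 0 = 8 states


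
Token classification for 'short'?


Pattern: reserved word
Type: KEYWORD


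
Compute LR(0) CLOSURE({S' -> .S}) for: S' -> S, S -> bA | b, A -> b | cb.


Start: S' -> .S
For each item with dot before a nonterminal B, add B -> .γ for every B-production
Closure: [S' -> .S, S -> .bA, S -> .b]


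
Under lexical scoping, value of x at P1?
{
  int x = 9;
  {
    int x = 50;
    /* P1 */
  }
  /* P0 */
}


x declared in the same block as P1
x = 50


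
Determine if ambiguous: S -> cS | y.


right-linear, alternatives start with distinct terminals 'c' vs 'y': unique leftmost derivation
Unambiguous


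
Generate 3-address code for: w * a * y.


Break into single-operator statements:
t1 = w * a
t2 = t1 * y


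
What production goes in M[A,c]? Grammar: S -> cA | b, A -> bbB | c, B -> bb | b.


For [A, c]: 'c' ∈ FIRST(c)
Entry: A -> c


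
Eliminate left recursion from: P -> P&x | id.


Left-recursive alternatives: P&x; non-recursive: id
Introduce P': P -> idP', P' -> &xP' | ε


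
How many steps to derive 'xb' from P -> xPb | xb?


Derivation: P => xb
Steps: 1


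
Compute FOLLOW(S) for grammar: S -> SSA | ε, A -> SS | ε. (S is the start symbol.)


$ ∈ FOLLOW(S). For each A -> αBβ: add FIRST(β)\{ε} to FOLLOW(B); if β nullable, add FOLLOW(A).
FOLLOW(S) = {$}


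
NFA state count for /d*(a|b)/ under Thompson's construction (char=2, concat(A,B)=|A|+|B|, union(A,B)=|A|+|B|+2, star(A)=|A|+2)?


Syntax tree has 3 char leaf(s), 1 union(s), 1 star(s)
chars contribute 3×2 = 6; each union adds +2; each star adds +2
Total: 6 + 2 + 2 = 10 states


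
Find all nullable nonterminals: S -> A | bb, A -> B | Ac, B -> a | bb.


A nonterminal is nullable iff some alternative derives ε (directly, or every symbol in it is nullable)
Nullable: {}


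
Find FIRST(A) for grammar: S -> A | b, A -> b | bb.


Per alternative of A: FIRST(b) = {b}; FIRST(bb) = {b}
FIRST(A) = {b}


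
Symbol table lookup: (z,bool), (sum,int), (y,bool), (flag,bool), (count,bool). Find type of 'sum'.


Lookup 'sum' → type int


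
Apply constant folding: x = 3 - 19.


3 - 19 = -16 at compile time
Optimized: x = -16


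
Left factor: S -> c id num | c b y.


Common prefix: 'c'
Factored: S -> c S', S' -> id num | b y


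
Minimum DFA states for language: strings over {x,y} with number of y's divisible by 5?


Track (count of y) mod 5: states 0..4, accept at 0
Minimal DFA: 5 states


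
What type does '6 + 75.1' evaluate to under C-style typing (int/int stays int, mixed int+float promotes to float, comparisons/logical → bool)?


Operand types: int + float
Rule: mixed int/float promotes to float; int/int stays int
Result type: float


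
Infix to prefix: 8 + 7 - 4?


left-to-right (same/higher precedence on left): tree is (- (+ 8 7) 4)
Prefix: - + 8 7 4


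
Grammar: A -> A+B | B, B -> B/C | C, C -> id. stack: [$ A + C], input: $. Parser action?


'C' (not preceded by B/) is the handle for B -> C
Action: reduce (B -> C)


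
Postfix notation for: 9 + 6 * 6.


* has higher precedence, evaluate 6*6 first
Postfix: 9 6 6 * +


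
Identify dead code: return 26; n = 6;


statement follows a return and is unreachable
Dead: 'n = 6'


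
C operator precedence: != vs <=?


'<=' is relational (level 7); '!=' is equality (level 6)
Higher level binds tighter
'<=' has higher precedence than '!='


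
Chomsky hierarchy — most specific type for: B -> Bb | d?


Left-linear: every RHS is a terminal or one nonterminal followed by a terminal
Classification: Type 3 (Regular)


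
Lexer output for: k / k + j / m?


Scan left to right, longest-match per lexeme
Tokens: ID(k), OP(/), ID(k), OP(+), ID(j), OP(/), ID(m)


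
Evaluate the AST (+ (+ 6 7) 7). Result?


Evaluate inner: (+ 6 7) = 13
Evaluate root: (+ 13 7) = 20
Result: 20


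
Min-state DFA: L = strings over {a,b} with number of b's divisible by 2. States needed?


Track (count of b) mod 2: states 0..1, accept at 0
Minimal DFA: 2 states


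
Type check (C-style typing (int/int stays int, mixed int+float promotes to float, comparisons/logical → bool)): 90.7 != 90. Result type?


Operand types: float != int
Rule: comparison yields bool
Result type: bool


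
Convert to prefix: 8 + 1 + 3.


left-to-right (same/higher precedence on left): tree is (+ (+ 8 1) 3)
Prefix: + + 8 1 3


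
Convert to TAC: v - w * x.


Break into single-operator statements:
t1 = w * x
t2 = v - t1


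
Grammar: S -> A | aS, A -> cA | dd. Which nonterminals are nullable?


A nonterminal is nullable iff some alternative derives ε (directly, or every symbol in it is nullable)
Nullable: {}


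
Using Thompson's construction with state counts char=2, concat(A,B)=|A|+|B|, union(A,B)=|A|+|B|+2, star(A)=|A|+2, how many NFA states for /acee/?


Syntax tree has 4 char leaf(s), 0 union(s), 0 star(s)
chars contribute 4×2 = 8; each union adds +2; each star adds +2
Total: 8 + 0 + 0 = 8 states


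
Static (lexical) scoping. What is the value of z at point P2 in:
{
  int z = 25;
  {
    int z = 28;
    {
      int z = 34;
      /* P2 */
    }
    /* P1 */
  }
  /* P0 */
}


z declared in the same block as P2
z = 34


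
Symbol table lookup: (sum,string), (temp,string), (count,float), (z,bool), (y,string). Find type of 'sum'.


Lookup 'sum' → type string


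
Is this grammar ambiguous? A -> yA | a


right-linear, alternatives start with distinct terminals 'y' vs 'a': unique leftmost derivation
Unambiguous


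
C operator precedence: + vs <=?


'+' is additive (level 9); '<=' is relational (level 7)
Higher level binds tighter
'+' has higher precedence than '<='


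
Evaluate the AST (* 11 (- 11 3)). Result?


Evaluate inner: (- 11 3) = 8
Evaluate root: (* 11 8) = 88
Result: 88


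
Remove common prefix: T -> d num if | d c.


Common prefix: 'd'
Factored: T -> d T', T' -> num if | c


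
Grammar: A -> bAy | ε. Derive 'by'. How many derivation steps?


Derivation: A => bAy => by
Steps: 2


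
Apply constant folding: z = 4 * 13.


4 * 13 = 52 at compile time
Optimized: z = 52


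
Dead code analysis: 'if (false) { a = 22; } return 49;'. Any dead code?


condition is constant false, so the whole block is unreachable
Dead: 'if (false) { a = 22; }'


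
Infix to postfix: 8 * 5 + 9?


Left to right (same or higher precedence on left)
Postfix: 8 5 * 9 +


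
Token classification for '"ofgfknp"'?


Pattern: double-quoted sequence
Type: STRING_LITERAL


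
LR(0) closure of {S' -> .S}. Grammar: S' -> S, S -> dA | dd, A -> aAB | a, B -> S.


Start: S' -> .S
For each item with dot before a nonterminal B, add B -> .γ for every B-production
Closure: [S' -> .S, S -> .dA, S -> .dd]


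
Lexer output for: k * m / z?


Scan left to right, longest-match per lexeme
Tokens: ID(k), OP(*), ID(m), OP(/), ID(z)


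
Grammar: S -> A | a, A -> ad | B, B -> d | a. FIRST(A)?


Per alternative of A: FIRST(ad) = {a}; FIRST(B) = {a, d}
FIRST(A) = {a, d}


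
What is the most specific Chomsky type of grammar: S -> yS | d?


Right-linear: every RHS is a terminal or a terminal followed by one nonterminal
Classification: Type 3 (Regular)


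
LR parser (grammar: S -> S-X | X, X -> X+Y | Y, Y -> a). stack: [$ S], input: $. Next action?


start symbol S on stack, input exhausted
Action: accept


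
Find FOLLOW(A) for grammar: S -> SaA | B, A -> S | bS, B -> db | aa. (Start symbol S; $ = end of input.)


$ ∈ FOLLOW(S). For each A -> αBβ: add FIRST(β)\{ε} to FOLLOW(B); if β nullable, add FOLLOW(A).
FOLLOW(A) = {$, a}


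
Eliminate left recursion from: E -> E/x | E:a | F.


Left-recursive alternatives: E/x, E:a; non-recursive: F
Introduce E': E -> FE', E' -> /xE' | :aE' | ε


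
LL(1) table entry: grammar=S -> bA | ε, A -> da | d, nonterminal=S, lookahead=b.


For [S, b]: 'b' ∈ FIRST(bA)
Entry: S -> bA


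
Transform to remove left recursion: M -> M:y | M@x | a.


Left-recursive alternatives: M:y, M@x; non-recursive: a
Introduce M': M -> aM', M' -> :yM' | @xM' | ε


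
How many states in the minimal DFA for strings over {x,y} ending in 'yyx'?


Track the longest suffix of input matching a prefix of 'yyx': 4 classes (prefixes of length 0..3)
Minimal DFA: 4 states


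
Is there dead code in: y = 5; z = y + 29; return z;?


y is read by z's definition; z is returned
No dead code


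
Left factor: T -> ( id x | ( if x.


Common prefix: '('
Factored: T -> ( T', T' -> id x | if x


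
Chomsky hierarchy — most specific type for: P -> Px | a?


Left-linear: every RHS is a terminal or one nonterminal followed by a terminal
Classification: Type 3 (Regular)


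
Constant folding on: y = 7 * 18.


7 * 18 = 126 at compile time
Optimized: y = 126


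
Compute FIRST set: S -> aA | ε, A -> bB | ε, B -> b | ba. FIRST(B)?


Per alternative of B: FIRST(b) = {b}; FIRST(ba) = {b}
FIRST(B) = {b}


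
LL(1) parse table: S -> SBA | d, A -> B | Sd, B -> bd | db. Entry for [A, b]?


For [A, b]: 'b' ∈ FIRST(B)
Entry: A -> B


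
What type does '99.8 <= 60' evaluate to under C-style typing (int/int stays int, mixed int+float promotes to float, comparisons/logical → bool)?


Operand types: float <= int
Rule: comparison yields bool
Result type: bool


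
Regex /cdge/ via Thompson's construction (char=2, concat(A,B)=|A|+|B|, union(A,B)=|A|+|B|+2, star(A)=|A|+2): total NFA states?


Syntax tree has 4 char leaf(s), 0 union(s), 0 star(s)
chars contribute 4×2 = 8; each union adds +2; each star adds +2
Total: 8 + 0 + 0 = 8 states


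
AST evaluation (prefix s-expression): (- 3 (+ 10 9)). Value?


Evaluate inner: (+ 10 9) = 19
Evaluate root: (- 3 19) = -16
Result: -16


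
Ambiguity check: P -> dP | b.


right-linear, alternatives start with distinct terminals 'd' vs 'b': unique leftmost derivation
Unambiguous


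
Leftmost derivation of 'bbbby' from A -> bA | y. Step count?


Derivation: A => bA => bbA => bbbA => bbbbA => bbbby
Steps: 5


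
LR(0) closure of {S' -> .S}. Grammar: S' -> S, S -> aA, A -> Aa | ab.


Start: S' -> .S
For each item with dot before a nonterminal B, add B -> .γ for every B-production
Closure: [S' -> .S, S -> .aA]


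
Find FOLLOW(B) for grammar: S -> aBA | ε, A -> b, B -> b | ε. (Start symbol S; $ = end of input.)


$ ∈ FOLLOW(S). For each A -> αBβ: add FIRST(β)\{ε} to FOLLOW(B); if β nullable, add FOLLOW(A).
FOLLOW(B) = {b}


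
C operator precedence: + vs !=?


'+' is additive (level 9); '!=' is equality (level 6)
Higher level binds tighter
'+' has higher precedence than '!='


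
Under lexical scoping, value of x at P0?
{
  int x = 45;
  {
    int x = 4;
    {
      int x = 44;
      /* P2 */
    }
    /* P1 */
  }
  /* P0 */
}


x declared in the same block as P0
x = 45
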